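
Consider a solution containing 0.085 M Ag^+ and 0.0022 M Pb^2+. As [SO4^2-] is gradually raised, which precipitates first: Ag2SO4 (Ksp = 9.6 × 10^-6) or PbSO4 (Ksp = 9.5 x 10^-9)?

Precipitation of each salt starts when its ion product equals its Ksp.
For Ag2SO4: 9.6 × 10^-6 = (0.085)^2 × [SO4^2-]  ⇒  [SO4^2-] = 1.3 x 10^-3 M.
For PbSO4: 9.5 x 10^-9 = 0.0022 × [SO4^2-]  ⇒  [SO4^2-] = 4.3 x 10^-6 M.
The salt with the lower threshold [SO4^2-] precipitates first: PbSO4.

PbSO4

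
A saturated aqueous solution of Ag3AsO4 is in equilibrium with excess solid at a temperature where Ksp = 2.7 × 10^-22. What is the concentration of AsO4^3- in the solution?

Ag3AsO4(s) ⇌ 3 Ag^+(aq) + AsO4^3-(aq)
Ksp = [Ag^+]^3[AsO4^3-]
If s mol/L of Ag3AsO4 dissolves, [Ag^+] = 3s and [AsO4^3-] = s.
Substituting: Ksp = (3s)^3s = 27s^4
Solving, s = (2.7 × 10^-22/27)^(1/4) = 1.78 × 10^-6 M
[AsO4^3-] = s = 1.8 × 10^-6 M

1.8 × 10^-6 M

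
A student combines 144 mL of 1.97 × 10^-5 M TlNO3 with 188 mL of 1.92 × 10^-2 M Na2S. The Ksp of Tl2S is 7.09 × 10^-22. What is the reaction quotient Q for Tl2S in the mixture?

Q ≈ 7.94e-13

Total volume = 144 + 188 = 332 mL.
[Tl^+] = 1.97 x 10^-5 × (144/332) = 8.545 x 10^-6 M
[S^2-] = 1.92 x 10^-2 × (188/332) = 1.087 × 10^-2 M
Tl2S(s) ⇌ 2 Tl^+(aq) + S^2-(aq), so Q = [Tl^+]^2[S^2-]
Q = (8.545 x 10^-6)^2(1.087 × 10^-2) = 7.94 × 10^-13
Q > Ksp, so Tl2S will precipitate.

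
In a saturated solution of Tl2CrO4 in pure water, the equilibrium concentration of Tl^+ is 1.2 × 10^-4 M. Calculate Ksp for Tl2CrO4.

Ksp ≈ 8.6e-13

Tl2CrO4(s) ⇌ 2 Tl^+(aq) + CrO4^2-(aq)
Stoichiometry gives [CrO4^2-] = (1/2)[Tl^+] = 6.00 x 10^-5 M.
Ksp = [Tl^+]^2[CrO4^2-]
Ksp = (1.2 x 10^-4)^2 × 6.00 x 10^-5 = 8.6 x 10^-13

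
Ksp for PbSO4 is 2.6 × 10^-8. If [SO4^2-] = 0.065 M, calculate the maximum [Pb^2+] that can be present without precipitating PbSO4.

4.0 × 10^-7 M

PbSO4(s) ⇌ Pb^2+(aq) + SO4^2-(aq)
Ksp = [Pb^2+][SO4^2-]
Precipitation begins when Q = Ksp. With [SO4^2-] = 0.065 M:
2.6 × 10^-8 = (0.065) × [Pb^2+]
[Pb^2+] = (2.6 × 10^-8 / 6.5 x 10^-2) = 4.0 x 10^-7 M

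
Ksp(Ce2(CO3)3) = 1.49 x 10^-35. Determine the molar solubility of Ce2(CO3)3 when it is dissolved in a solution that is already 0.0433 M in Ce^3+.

s = 6.65 × 10^-12 M

Ce2(CO3)3(s) ⇌ 2 Ce^3+ + 3 CO3^2-
Ksp = [Ce^3+]^2[CO3^2-]^3
Let s be the molar solubility in this solution. [Ce^3+] = 0.0433 + 2s ≈ 0.0433, [CO3^2-] = 3s (Ksp is small, so little additional dissolves).
Ksp ≈ (0.0433)^2 × (3s)^3
s = 6.65 × 10^-12 M
Check: 2s = 1.3 × 10^-11 ≪ 0.0433, so the approximation is valid.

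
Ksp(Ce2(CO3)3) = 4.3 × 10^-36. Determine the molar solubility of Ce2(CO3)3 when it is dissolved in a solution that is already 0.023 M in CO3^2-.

s = 3.0 x 10^-16 M

Ce2(CO3)3(s) <=> 2 Ce^3+ + 3 CO3^2-
Ksp = [Ce^3+]^2[CO3^2-]^3
If s mol/L dissolves here, [Ce^3+] = 2s, [CO3^2-] = 0.023 + 3s ≈ 0.023 (common-ion effect: CO3^2- is already 0.023 M).
Ksp ≈ (2s)^2 × (0.023)^3
s = 3.0 × 10^-16 M
Check: 3s = 8.9 x 10^-16 ≪ 0.023, so the approximation is valid.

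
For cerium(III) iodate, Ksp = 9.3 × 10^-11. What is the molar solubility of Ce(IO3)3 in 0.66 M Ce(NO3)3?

s = 1.7 × 10^-4 M

Ce(IO3)3(s) <=> Ce^3+ + 3 IO3^-
Ksp = [Ce^3+][IO3^-]^3
If s mol/L dissolves here, [Ce^3+] = 0.66 + s ≈ 0.66, [IO3^-] = 3s (since Ce^3+ from Ce(NO3)3 dominates).
Ksp ≈ 0.66 × (3s)^3
s = 1.7 × 10^-4 M
Check: s = 1.7 × 10^-4 ≪ 0.66, so the approximation is valid.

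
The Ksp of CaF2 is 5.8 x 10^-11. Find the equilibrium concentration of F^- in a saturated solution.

4.9 × 10^-4 M

CaF2(s) <=> Ca^2+(aq) + 2 F^-(aq)
Ksp = [Ca^2+][F^-]^2
For each mole of CaF2 that dissolves: [Ca^2+] = s, [F^-] = 2s.
So Ksp = s × (2s)^2 = 4s^3
Solving, s = (5.8 x 10^-11/4)^(1/3) = 2.44 × 10^-4 M
[F^-] = 2s = 4.9 × 10^-4 M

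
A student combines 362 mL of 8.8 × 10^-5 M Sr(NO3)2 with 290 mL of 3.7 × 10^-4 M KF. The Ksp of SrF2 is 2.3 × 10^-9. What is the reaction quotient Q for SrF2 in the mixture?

Total volume = 362 + 290 = 652 mL.
[Sr^2+] = 8.8 x 10^-5 × (362/652) = 4.89 x 10^-5 M
[F^-] = 3.7 × 10^-4 × (290/652) = 1.65 x 10^-4 M
SrF2(s) ⇌ Sr^2+ + 2 F^-, so Q = [Sr^2+][F^-]^2
Q = (4.89 x 10^-5)(1.65 × 10^-4)^2 = 1.3 x 10^-12
Q < Ksp, so no precipitate of SrF2 forms.

1.3 x 10^-12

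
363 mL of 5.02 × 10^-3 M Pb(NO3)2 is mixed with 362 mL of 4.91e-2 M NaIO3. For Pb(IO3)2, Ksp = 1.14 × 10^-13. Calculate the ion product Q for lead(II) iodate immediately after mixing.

Total volume = 363 + 362 = 725 mL.
[Pb^2+] = 5.02 × 10^-3 × (363/725) = 2.513 x 10^-3 M
[IO3^-] = 4.91 × 10^-2 × (362/725) = 2.452 x 10^-2 M
Pb(IO3)2(s) ⇌ Pb^2+ + 2 IO3^-, so Q = [Pb^2+][IO3^-]^2
Q = (2.513 × 10^-3)(2.452 x 10^-2)^2 = 1.51 × 10^-6
Q > Ksp, so Pb(IO3)2 will precipitate.

Q ≈ 1.51 × 10^-6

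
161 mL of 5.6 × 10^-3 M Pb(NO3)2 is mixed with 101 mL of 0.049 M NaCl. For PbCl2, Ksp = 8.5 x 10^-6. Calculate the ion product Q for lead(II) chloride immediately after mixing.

Q ≈ 1.2 × 10^-6

Total volume = 161 + 101 = 262 mL.
[Pb^2+] = 5.6 x 10^-3 × (161/262) = 3.44 × 10^-3 M
[Cl^-] = 4.9 x 10^-2 × (101/262) = 1.89 × 10^-2 M
PbCl2(s) <=> Pb^2+(aq) + 2 Cl^-(aq), so Q = [Pb^2+][Cl^-]^2
Q = (3.44 x 10^-3)(1.89 × 10^-2)^2 = 1.2 x 10^-6
Q < Ksp, so no precipitate of PbCl2 forms.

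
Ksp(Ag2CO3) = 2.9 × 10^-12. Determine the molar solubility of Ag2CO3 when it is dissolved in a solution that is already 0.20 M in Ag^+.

7.3e-11 M

Ag2CO3(s) <=> 2 Ag^+(aq) + CO3^2-(aq)
Ksp = [Ag^+]^2[CO3^2-]
If s mol/L dissolves here, [Ag^+] = 0.20 + 2s ≈ 0.20, [CO3^2-] = s (common-ion effect: Ag^+ is already 0.20 M).
Ksp ≈ (0.20)^2 × s
s = 7.3 × 10^-11 M
Check: 2s = 1.5 × 10^-10 ≪ 0.20, so the approximation is valid.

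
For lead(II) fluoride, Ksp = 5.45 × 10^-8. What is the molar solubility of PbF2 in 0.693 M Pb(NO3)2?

1.40 x 10^-4 M

PbF2(s) ⇌ Pb^2+ + 2 F^-
Ksp = [Pb^2+][F^-]^2
If s mol/L dissolves here, [Pb^2+] = 0.693 + s ≈ 0.693, [F^-] = 2s (Ksp is small, so little additional dissolves).
Ksp ≈ 0.693 × (2s)^2
s = 1.40 × 10^-4 M
Check: s = 1.4 × 10^-4 ≪ 0.693, so the approximation is valid.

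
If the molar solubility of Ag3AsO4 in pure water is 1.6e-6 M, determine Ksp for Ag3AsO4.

Ksp = 1.8 × 10^-22

Ag3AsO4(s) ⇌ 3 Ag^+ + AsO4^3-
If s mol/L of Ag3AsO4 dissolves, [Ag^+] = 3s and [AsO4^3-] = s.
Ksp = [Ag^+]^3[AsO4^3-]
Ksp = (3s)^3s = 27s^4
With s = 1.6 × 10^-6: Ksp = 1.8 × 10^-22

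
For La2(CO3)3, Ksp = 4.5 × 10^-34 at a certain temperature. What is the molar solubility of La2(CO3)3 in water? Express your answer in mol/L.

La2(CO3)3(s) ⇌ 2 La^3+(aq) + 3 CO3^2-(aq)
Ksp = [La^3+]^2[CO3^2-]^3
Let s = molar solubility. Then [La^3+] = 2s and [CO3^2-] = 3s.
Substituting: Ksp = (2s)^2(3s)^3 = 108s^5
s = (4.5 × 10^-34 / 108)^(1/5) = 8.4 × 10^-8 M

s = 8.4 × 10^-8 M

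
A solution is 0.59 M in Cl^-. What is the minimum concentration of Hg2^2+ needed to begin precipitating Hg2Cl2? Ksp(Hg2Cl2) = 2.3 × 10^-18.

Hg2Cl2(s) ⇌ Hg2^2+(aq) + 2 Cl^-(aq)
Ksp = [Hg2^2+][Cl^-]^2
Precipitation begins when Q = Ksp. With [Cl^-] = 0.59 M:
2.3 × 10^-18 = (0.59)^2 × [Hg2^2+]
[Hg2^2+] = (2.3 × 10^-18 / 3.48 × 10^-1) = 6.6 x 10^-18 M

6.6 × 10^-18 M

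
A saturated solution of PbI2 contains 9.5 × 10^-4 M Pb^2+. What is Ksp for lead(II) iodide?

Ksp ≈ 3.4 x 10^-9

PbI2(s) <=> Pb^2+ + 2 I^-
Stoichiometry gives [I^-] = (2/1)[Pb^2+] = 1.90 × 10^-3 M.
Ksp = [Pb^2+][I^-]^2
Ksp = 9.5 × 10^-4 × (1.90 × 10^-3)^2 = 3.4 x 10^-9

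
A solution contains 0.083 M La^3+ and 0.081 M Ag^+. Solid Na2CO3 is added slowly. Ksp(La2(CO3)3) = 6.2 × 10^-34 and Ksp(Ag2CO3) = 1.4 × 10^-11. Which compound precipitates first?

Each salt begins to precipitate when Q = Ksp, i.e. when [CO3^2-] reaches its threshold.
For La2(CO3)3: 6.2 × 10^-34 = (0.083)^2 × [CO3^2-]^3  ⇒  [CO3^2-] = 4.5 × 10^-11 M.
For Ag2CO3: 1.4 × 10^-11 = (0.081)^2 × [CO3^2-]  ⇒  [CO3^2-] = 2.1 × 10^-9 M.
The salt with the lower threshold [CO3^2-] precipitates first: La2(CO3)3.

La2(CO3)3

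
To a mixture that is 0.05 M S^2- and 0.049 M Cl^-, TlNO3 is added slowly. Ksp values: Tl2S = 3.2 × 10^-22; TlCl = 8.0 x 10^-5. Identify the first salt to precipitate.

Tl2S

Each salt begins to precipitate when Q = Ksp, i.e. when [Tl^+] reaches its threshold.
For Tl2S: 3.2 × 10^-22 = 0.05 × [Tl^+]^2  ⇒  [Tl^+] = 8.0 × 10^-11 M.
For TlCl: 8.0 x 10^-5 = 0.049 × [Tl^+]  ⇒  [Tl^+] = 1.6 × 10^-3 M.
The salt with the lower threshold [Tl^+] precipitates first: Tl2S.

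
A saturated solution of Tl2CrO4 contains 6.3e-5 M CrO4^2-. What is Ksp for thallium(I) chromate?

Tl2CrO4(s) ⇌ 2 Tl^+(aq) + CrO4^2-(aq)
Stoichiometry gives [Tl^+] = (2/1)[CrO4^2-] = 1.26 × 10^-4 M.
Ksp = [Tl^+]^2[CrO4^2-]
Ksp = (1.26 × 10^-4)^2 × 6.3 × 10^-5 = 1.0 × 10^-12

Ksp ≈ 1.0 × 10^-12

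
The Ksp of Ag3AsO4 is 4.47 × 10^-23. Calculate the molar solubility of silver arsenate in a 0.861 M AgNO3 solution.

Ag3AsO4(s) <=> 3 Ag^+ + AsO4^3-
Ksp = [Ag^+]^3[AsO4^3-]
Let s be the molar solubility in this solution. [Ag^+] = 0.861 + 3s ≈ 0.861, [AsO4^3-] = s (Ksp is small, so little additional dissolves).
Ksp ≈ (0.861)^3 × s
s = 7.00 × 10^-23 M
Check: 3s = 2.1 × 10^-22 ≪ 0.861, so the approximation is valid.

7.00e-23 M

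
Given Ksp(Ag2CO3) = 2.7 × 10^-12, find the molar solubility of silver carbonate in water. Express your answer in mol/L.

s = 8.8e-5 M

Ag2CO3(s) ⇌ 2 Ag^+ + CO3^2-
Ksp = [Ag^+]^2[CO3^2-]
Let s = molar solubility. Then [Ag^+] = 2s and [CO3^2-] = s.
Ksp = (2s)^2s = 4s^3
Solving, s = (2.7 × 10^-12/4)^(1/3) = 8.8 × 10^-5 M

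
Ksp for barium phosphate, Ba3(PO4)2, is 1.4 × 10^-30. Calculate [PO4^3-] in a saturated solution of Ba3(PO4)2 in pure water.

Ba3(PO4)2(s) ⇌ 3 Ba^2+ + 2 PO4^3-
Ksp = [Ba^2+]^3[PO4^3-]^2
Let s = molar solubility. Then [Ba^2+] = 3s and [PO4^3-] = 2s.
Substituting: Ksp = (3s)^3(2s)^2 = 108s^5
s = (1.4 × 10^-30 / 108)^(1/5) = 4.19 × 10^-7 M
[PO4^3-] = 2s = 8.4 × 10^-7 M

[PO4^3-] ≈ 8.4 x 10^-7 M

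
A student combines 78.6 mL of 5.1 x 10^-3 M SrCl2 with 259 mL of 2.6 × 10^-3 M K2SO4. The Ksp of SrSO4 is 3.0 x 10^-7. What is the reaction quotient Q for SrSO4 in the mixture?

Total volume = 78.6 + 259 = 337.6 mL.
[Sr^2+] = 5.1 × 10^-3 × (78.6/337.6) = 1.19 × 10^-3 M
[SO4^2-] = 2.6 x 10^-3 × (259/337.6) = 1.99 × 10^-3 M
SrSO4(s) <=> Sr^2+ + SO4^2-, so Q = [Sr^2+][SO4^2-]
Q = (1.19 x 10^-3)(1.99 x 10^-3) = 2.4 × 10^-6
Q > Ksp, so SrSO4 will precipitate.

Q = 2.4 x 10^-6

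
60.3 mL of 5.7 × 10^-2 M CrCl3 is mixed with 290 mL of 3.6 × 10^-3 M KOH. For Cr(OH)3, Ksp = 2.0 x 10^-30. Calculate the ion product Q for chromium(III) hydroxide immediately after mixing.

Q ≈ 2.6 × 10^-10

Total volume = 60.3 + 290 = 350.3 mL.
[Cr^3+] = 5.7 × 10^-2 × (60.3/350.3) = 9.81 × 10^-3 M
[OH^-] = 3.6 x 10^-3 × (290/350.3) = 2.98 x 10^-3 M
Cr(OH)3(s) ⇌ Cr^3+ + 3 OH^-, so Q = [Cr^3+][OH^-]^3
Q = (9.81 × 10^-3)(2.98 × 10^-3)^3 = 2.6 × 10^-10
Q > Ksp, so Cr(OH)3 will precipitate.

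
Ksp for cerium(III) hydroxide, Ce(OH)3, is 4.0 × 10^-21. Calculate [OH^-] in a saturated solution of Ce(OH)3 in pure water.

[OH^-] ≈ 1.0 x 10^-5 M

Ce(OH)3(s) ⇌ Ce^3+ + 3 OH^-
Ksp = [Ce^3+][OH^-]^3
For each mole of Ce(OH)3 that dissolves: [Ce^3+] = s, [OH^-] = 3s.
Ksp = s(3s)^3 = 27s^4
Solving, s = (4.0 × 10^-21/27)^(1/4) = 3.49 × 10^-6 M
[OH^-] = 3s = 1.0 × 10^-5 M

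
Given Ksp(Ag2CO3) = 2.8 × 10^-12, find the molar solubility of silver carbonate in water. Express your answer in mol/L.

Ag2CO3(s) <=> 2 Ag^+ + CO3^2-
Ksp = [Ag^+]^2[CO3^2-]
With molar solubility s: [Ag^+] = 2s, [CO3^2-] = s.
Substituting: Ksp = (2s)^2s = 4s^3
Solving, s = (2.8 × 10^-12/4)^(1/3) = 8.9 × 10^-5 M

s = 8.9 × 10^-5 M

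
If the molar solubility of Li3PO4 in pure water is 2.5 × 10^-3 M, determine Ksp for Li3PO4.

Li3PO4(s) ⇌ 3 Li^+ + PO4^3-
For each mole of Li3PO4 that dissolves: [Li^+] = 3s, [PO4^3-] = s.
Ksp = [Li^+]^3[PO4^3-]
So Ksp = (3s)^3 × s = 27s^4
With s = 2.5 × 10^-3: Ksp = 1.1 × 10^-9

Ksp ≈ 1.1 x 10^-9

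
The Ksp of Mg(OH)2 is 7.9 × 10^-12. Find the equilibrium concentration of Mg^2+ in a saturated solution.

Mg(OH)2(s) ⇌ Mg^2+(aq) + 2 OH^-(aq)
Ksp = [Mg^2+][OH^-]^2
For each mole of Mg(OH)2 that dissolves: [Mg^2+] = s, [OH^-] = 2s.
Substituting: Ksp = s(2s)^2 = 4s^3
s = (7.9 × 10^-12 / 4)^(1/3) = 1.25 x 10^-4 M
[Mg^2+] = s = 1.3 x 10^-4 M

[Mg^2+] = 1.3 × 10^-4 M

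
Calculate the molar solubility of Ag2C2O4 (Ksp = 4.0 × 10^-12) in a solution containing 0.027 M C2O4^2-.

Ag2C2O4(s) ⇌ 2 Ag^+ + C2O4^2-
Ksp = [Ag^+]^2[C2O4^2-]
If s mol/L dissolves here, [Ag^+] = 2s, [C2O4^2-] = 0.027 + s ≈ 0.027 (since the C2O4^2- already present dominates).
Ksp ≈ (2s)^2 × 0.027
s = 6.1 x 10^-6 M
Check: s = 6.1 x 10^-6 ≪ 0.027, so the approximation is valid.

s = 6.1e-6 M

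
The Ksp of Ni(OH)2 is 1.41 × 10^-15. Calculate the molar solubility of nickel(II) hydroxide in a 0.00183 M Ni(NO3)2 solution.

4.39 x 10^-7 M

Ni(OH)2(s) ⇌ Ni^2+ + 2 OH^-
Ksp = [Ni^2+][OH^-]^2
Let s be the molar solubility in this solution. [Ni^2+] = 0.00183 + s ≈ 0.00183, [OH^-] = 2s (common-ion effect: Ni^2+ is already 0.00183 M).
Ksp ≈ 0.00183 × (2s)^2
s = 4.39 x 10^-7 M
Check: s = 4.4 × 10^-7 ≪ 0.00183, so the approximation is valid.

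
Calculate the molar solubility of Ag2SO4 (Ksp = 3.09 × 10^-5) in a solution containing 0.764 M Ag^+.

Ag2SO4(s) <=> 2 Ag^+ + SO4^2-
Ksp = [Ag^+]^2[SO4^2-]
Let s = moles of Ag2SO4 that dissolve per litre. [Ag^+] = 0.764 + 2s ≈ 0.764, [SO4^2-] = s (common-ion effect: Ag^+ is already 0.764 M).
Ksp ≈ (0.764)^2 × s
s = 5.29 x 10^-5 M
Check: 2s = 1.1 x 10^-4 ≪ 0.764, so the approximation is valid.

s = 5.29 x 10^-5 M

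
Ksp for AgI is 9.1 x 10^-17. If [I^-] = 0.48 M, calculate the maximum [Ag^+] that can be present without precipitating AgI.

AgI(s) ⇌ Ag^+(aq) + I^-(aq)
Ksp = [Ag^+][I^-]
Precipitation begins when Q = Ksp. With [I^-] = 0.48 M:
9.1 x 10^-17 = (0.48) × [Ag^+]
[Ag^+] = (9.1 x 10^-17 / 4.8 × 10^-1) = 1.9 x 10^-16 M

[Ag^+] ≈ 1.9e-16 M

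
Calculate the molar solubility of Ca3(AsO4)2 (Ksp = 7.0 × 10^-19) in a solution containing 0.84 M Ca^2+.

s ≈ 5.4 × 10^-10 M

Ca3(AsO4)2(s) <=> 3 Ca^2+ + 2 AsO4^3-
Ksp = [Ca^2+]^3[AsO4^3-]^2
Let s be the molar solubility in this solution. [Ca^2+] = 0.84 + 3s ≈ 0.84, [AsO4^3-] = 2s (Ksp is small, so little additional dissolves).
Ksp ≈ (0.84)^3 × (2s)^2
s = 5.4 x 10^-10 M
Check: 3s = 1.6 x 10^-9 ≪ 0.84, so the approximation is valid.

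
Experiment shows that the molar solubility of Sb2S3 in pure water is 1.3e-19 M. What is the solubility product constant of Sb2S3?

Sb2S3(s) ⇌ 2 Sb^3+ + 3 S^2-
If s mol/L of Sb2S3 dissolves, [Sb^3+] = 2s and [S^2-] = 3s.
Ksp = [Sb^3+]^2[S^2-]^3
Substituting: Ksp = (2s)^2(3s)^3 = 108s^5
Ksp = 108 × (1.3 × 10^-19)^5 = 4.0 × 10^-93

Ksp = 4.0 × 10^-93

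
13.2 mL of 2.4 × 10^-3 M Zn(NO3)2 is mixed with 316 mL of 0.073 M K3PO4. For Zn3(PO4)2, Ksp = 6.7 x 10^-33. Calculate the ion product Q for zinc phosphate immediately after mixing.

Total volume = 13.2 + 316 = 329.2 mL.
[Zn^2+] = 2.4 × 10^-3 × (13.2/329.2) = 9.62 × 10^-5 M
[PO4^3-] = 7.3 x 10^-2 × (316/329.2) = 7.01 × 10^-2 M
Zn3(PO4)2(s) <=> 3 Zn^2+ + 2 PO4^3-, so Q = [Zn^2+]^3[PO4^3-]^2
Q = (9.62 x 10^-5)^3(7.01 x 10^-2)^2 = 4.4 × 10^-15
Q > Ksp, so Zn3(PO4)2 will precipitate.

4.4 × 10^-15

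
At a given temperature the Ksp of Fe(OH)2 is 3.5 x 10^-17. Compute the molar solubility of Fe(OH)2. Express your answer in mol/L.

s = 2.1e-6 M

Fe(OH)2(s) ⇌ Fe^2+ + 2 OH^-
Ksp = [Fe^2+][OH^-]^2
With molar solubility s: [Fe^2+] = s, [OH^-] = 2s.
Substituting: Ksp = s(2s)^2 = 4s^3
s^3 = 3.5 x 10^-17 / 4, so s = 2.1 × 10^-6 M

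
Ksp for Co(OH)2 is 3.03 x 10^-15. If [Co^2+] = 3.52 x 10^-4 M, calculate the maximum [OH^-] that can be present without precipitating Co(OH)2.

Co(OH)2(s) ⇌ Co^2+(aq) + 2 OH^-(aq)
Ksp = [Co^2+][OH^-]^2
Precipitation begins when Q = Ksp. With [Co^2+] = 3.52 x 10^-4 M:
3.03 x 10^-15 = (3.52 x 10^-4) × [OH^-]^2
[OH^-] = (3.03 x 10^-15 / 3.52 x 10^-4)^(1/2) = 2.93 × 10^-6 M

[OH^-] = 2.93e-6 M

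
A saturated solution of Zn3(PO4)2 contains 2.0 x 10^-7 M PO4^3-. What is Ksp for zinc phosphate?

1.1e-33

Zn3(PO4)2(s) <=> 3 Zn^2+ + 2 PO4^3-
Stoichiometry gives [Zn^2+] = (3/2)[PO4^3-] = 3.00 × 10^-7 M.
Ksp = [Zn^2+]^3[PO4^3-]^2
Ksp = (3.00 × 10^-7)^3 × (2.0 × 10^-7)^2 = 1.1 x 10^-33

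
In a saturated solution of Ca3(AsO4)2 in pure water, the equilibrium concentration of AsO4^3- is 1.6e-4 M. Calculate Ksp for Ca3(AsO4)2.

Ca3(AsO4)2(s) ⇌ 3 Ca^2+(aq) + 2 AsO4^3-(aq)
Stoichiometry gives [Ca^2+] = (3/2)[AsO4^3-] = 2.40 × 10^-4 M.
Ksp = [Ca^2+]^3[AsO4^3-]^2
Ksp = (2.40 × 10^-4)^3 × (1.6 × 10^-4)^2 = 3.5 × 10^-19

Ksp ≈ 3.5e-19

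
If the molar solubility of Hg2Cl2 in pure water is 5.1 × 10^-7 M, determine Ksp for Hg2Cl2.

5.3 × 10^-19

Hg2Cl2(s) <=> Hg2^2+ + 2 Cl^-
With molar solubility s: [Hg2^2+] = s, [Cl^-] = 2s.
Ksp = [Hg2^2+][Cl^-]^2
So Ksp = s × (2s)^2 = 4s^3
With s = 5.1 x 10^-7: Ksp = 5.3 × 10^-19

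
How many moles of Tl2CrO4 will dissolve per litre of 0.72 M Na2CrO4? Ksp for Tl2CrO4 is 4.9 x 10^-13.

4.1e-7 M

Tl2CrO4(s) ⇌ 2 Tl^+(aq) + CrO4^2-(aq)
Ksp = [Tl^+]^2[CrO4^2-]
If s mol/L dissolves here, [Tl^+] = 2s, [CrO4^2-] = 0.72 + s ≈ 0.72 (since CrO4^2- from Na2CrO4 dominates).
Ksp ≈ (2s)^2 × 0.72
s = 4.1 × 10^-7 M
Check: s = 4.1 × 10^-7 ≪ 0.72, so the approximation is valid.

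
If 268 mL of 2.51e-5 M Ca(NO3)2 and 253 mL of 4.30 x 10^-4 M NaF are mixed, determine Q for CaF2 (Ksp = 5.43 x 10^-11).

5.63e-13

Total volume = 268 + 253 = 521 mL.
[Ca^2+] = 2.51 × 10^-5 × (268/521) = 1.291 × 10^-5 M
[F^-] = 4.30 × 10^-4 × (253/521) = 2.088 x 10^-4 M
CaF2(s) ⇌ Ca^2+(aq) + 2 F^-(aq), so Q = [Ca^2+][F^-]^2
Q = (1.291 × 10^-5)(2.088 × 10^-4)^2 = 5.63 × 10^-13
Q < Ksp, so no precipitate of CaF2 forms.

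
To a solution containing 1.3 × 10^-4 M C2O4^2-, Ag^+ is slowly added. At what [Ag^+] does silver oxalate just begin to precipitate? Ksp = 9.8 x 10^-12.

[Ag^+] = 2.7e-4 M

Ag2C2O4(s) ⇌ 2 Ag^+(aq) + C2O4^2-(aq)
Ksp = [Ag^+]^2[C2O4^2-]
Precipitation begins when Q = Ksp. With [C2O4^2-] = 1.3 × 10^-4 M:
9.8 x 10^-12 = (1.3 × 10^-4) × [Ag^+]^2
[Ag^+] = (9.8 x 10^-12 / 1.3 x 10^-4)^(1/2) = 2.7 × 10^-4 M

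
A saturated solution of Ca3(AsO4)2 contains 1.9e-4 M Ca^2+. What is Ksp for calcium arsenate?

Ca3(AsO4)2(s) ⇌ 3 Ca^2+(aq) + 2 AsO4^3-(aq)
Stoichiometry gives [AsO4^3-] = (2/3)[Ca^2+] = 1.27 × 10^-4 M.
Ksp = [Ca^2+]^3[AsO4^3-]^2
Ksp = (1.9 × 10^-4)^3 × (1.27 x 10^-4)^2 = 1.1 × 10^-19

1.1 x 10^-19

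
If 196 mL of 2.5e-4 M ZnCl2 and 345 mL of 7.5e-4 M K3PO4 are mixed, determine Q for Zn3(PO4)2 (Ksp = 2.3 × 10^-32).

Total volume = 196 + 345 = 541 mL.
[Zn^2+] = 2.5 × 10^-4 × (196/541) = 9.06 × 10^-5 M
[PO4^3-] = 7.5 × 10^-4 × (345/541) = 4.78 × 10^-4 M
Zn3(PO4)2(s) <=> 3 Zn^2+(aq) + 2 PO4^3-(aq), so Q = [Zn^2+]^3[PO4^3-]^2
Q = (9.06 x 10^-5)^3(4.78 × 10^-4)^2 = 1.7 x 10^-19
Q > Ksp, so Zn3(PO4)2 will precipitate.

Q = 1.7e-19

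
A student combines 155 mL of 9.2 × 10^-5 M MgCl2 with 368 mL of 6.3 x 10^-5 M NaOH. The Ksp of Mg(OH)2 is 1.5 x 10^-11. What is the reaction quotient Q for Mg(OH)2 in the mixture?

5.4 × 10^-14

Total volume = 155 + 368 = 523 mL.
[Mg^2+] = 9.2 × 10^-5 × (155/523) = 2.73 × 10^-5 M
[OH^-] = 6.3 x 10^-5 × (368/523) = 4.43 × 10^-5 M
Mg(OH)2(s) <=> Mg^2+(aq) + 2 OH^-(aq), so Q = [Mg^2+][OH^-]^2
Q = (2.73 × 10^-5)(4.43 x 10^-5)^2 = 5.4 × 10^-14
Q < Ksp, so no precipitate of Mg(OH)2 forms.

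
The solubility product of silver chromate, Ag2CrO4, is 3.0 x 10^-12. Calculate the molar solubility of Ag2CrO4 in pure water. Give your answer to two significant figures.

s ≈ 9.1 × 10^-5 M

Ag2CrO4(s) ⇌ 2 Ag^+(aq) + CrO4^2-(aq)
Ksp = [Ag^+]^2[CrO4^2-]
Let s = molar solubility. Then [Ag^+] = 2s and [CrO4^2-] = s.
Ksp = (2s)^2s = 4s^3
Solving, s = (3.0 x 10^-12/4)^(1/3) = 9.1 × 10^-5 M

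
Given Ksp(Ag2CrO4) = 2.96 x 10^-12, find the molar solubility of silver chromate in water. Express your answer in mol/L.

s ≈ 9.05 × 10^-5 M

Ag2CrO4(s) <=> 2 Ag^+ + CrO4^2-
Ksp = [Ag^+]^2[CrO4^2-]
If s mol/L of Ag2CrO4 dissolves, [Ag^+] = 2s and [CrO4^2-] = s.
Ksp = (2s)^2s = 4s^3
s^3 = 2.96 x 10^-12 / 4, so s = 9.05 × 10^-5 M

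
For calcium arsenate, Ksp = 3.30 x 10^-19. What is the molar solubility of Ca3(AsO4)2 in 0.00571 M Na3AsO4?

Ca3(AsO4)2(s) ⇌ 3 Ca^2+ + 2 AsO4^3-
Ksp = [Ca^2+]^3[AsO4^3-]^2
If s mol/L dissolves here, [Ca^2+] = 3s, [AsO4^3-] = 0.00571 + 2s ≈ 0.00571 (common-ion effect: AsO4^3- is already 0.00571 M).
Ksp ≈ (3s)^3 × (0.00571)^2
s = 7.21 x 10^-6 M
Check: 2s = 1.4 × 10^-5 ≪ 0.00571, so the approximation is valid.

s ≈ 7.21 × 10^-6 M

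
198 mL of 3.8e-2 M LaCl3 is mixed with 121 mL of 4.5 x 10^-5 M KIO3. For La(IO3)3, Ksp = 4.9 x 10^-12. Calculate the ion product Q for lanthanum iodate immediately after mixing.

Q ≈ 1.2 × 10^-16

Total volume = 198 + 121 = 319 mL.
[La^3+] = 3.8 × 10^-2 × (198/319) = 2.36 × 10^-2 M
[IO3^-] = 4.5 × 10^-5 × (121/319) = 1.71 × 10^-5 M
La(IO3)3(s) ⇌ La^3+(aq) + 3 IO3^-(aq), so Q = [La^3+][IO3^-]^3
Q = (2.36 × 10^-2)(1.71 × 10^-5)^3 = 1.2 × 10^-16
Q < Ksp, so no precipitate of La(IO3)3 forms.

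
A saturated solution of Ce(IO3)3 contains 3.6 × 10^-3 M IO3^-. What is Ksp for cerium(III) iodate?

Ksp ≈ 5.6 × 10^-11

Ce(IO3)3(s) <=> Ce^3+(aq) + 3 IO3^-(aq)
Stoichiometry gives [Ce^3+] = (1/3)[IO3^-] = 1.20 × 10^-3 M.
Ksp = [Ce^3+][IO3^-]^3
Ksp = 1.20 × 10^-3 × (3.6 x 10^-3)^3 = 5.6 x 10^-11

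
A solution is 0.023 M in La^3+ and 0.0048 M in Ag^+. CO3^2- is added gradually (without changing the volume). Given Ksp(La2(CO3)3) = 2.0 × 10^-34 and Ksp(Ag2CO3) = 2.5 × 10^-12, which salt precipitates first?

Precipitation of each salt starts when its ion product equals its Ksp.
For La2(CO3)3: 2.0 × 10^-34 = (0.023)^2 × [CO3^2-]^3  ⇒  [CO3^2-] = 7.2 x 10^-11 M.
For Ag2CO3: 2.5 × 10^-12 = (0.0048)^2 × [CO3^2-]  ⇒  [CO3^2-] = 1.1 × 10^-7 M.
The salt with the lower threshold [CO3^2-] precipitates first: La2(CO3)3.

La2(CO3)3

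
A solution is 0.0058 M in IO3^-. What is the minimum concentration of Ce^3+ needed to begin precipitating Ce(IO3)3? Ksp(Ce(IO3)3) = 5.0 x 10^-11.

[Ce^3+] = 2.6 × 10^-4 M

Ce(IO3)3(s) <=> Ce^3+(aq) + 3 IO3^-(aq)
Ksp = [Ce^3+][IO3^-]^3
Precipitation begins when Q = Ksp. With [IO3^-] = 0.0058 M:
5.0 x 10^-11 = (0.0058)^3 × [Ce^3+]
[Ce^3+] = (5.0 x 10^-11 / 1.95 x 10^-7) = 2.6 x 10^-4 M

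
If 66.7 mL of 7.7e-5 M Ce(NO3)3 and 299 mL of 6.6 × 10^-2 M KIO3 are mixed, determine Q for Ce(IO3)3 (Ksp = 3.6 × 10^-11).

2.2e-9

Total volume = 66.7 + 299 = 365.7 mL.
[Ce^3+] = 7.7 × 10^-5 × (66.7/365.7) = 1.40 x 10^-5 M
[IO3^-] = 6.6 × 10^-2 × (299/365.7) = 5.40 × 10^-2 M
Ce(IO3)3(s) ⇌ Ce^3+ + 3 IO3^-, so Q = [Ce^3+][IO3^-]^3
Q = (1.40 × 10^-5)(5.40 × 10^-2)^3 = 2.2 x 10^-9
Q > Ksp, so Ce(IO3)3 will precipitate.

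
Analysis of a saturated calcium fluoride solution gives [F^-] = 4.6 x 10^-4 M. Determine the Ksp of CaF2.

CaF2(s) ⇌ Ca^2+(aq) + 2 F^-(aq)
Stoichiometry gives [Ca^2+] = (1/2)[F^-] = 2.30 × 10^-4 M.
Ksp = [Ca^2+][F^-]^2
Ksp = 2.30 × 10^-4 × (4.6 × 10^-4)^2 = 4.9 × 10^-11

Ksp ≈ 4.9e-11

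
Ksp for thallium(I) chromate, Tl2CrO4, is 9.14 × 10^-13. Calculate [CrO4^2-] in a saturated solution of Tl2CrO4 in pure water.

[CrO4^2-] = 6.11e-5 M

Tl2CrO4(s) <=> 2 Tl^+(aq) + CrO4^2-(aq)
Ksp = [Tl^+]^2[CrO4^2-]
Let s = molar solubility. Then [Tl^+] = 2s and [CrO4^2-] = s.
So Ksp = (2s)^2 × s = 4s^3
s = (9.14 × 10^-13 / 4)^(1/3) = 6.114 × 10^-5 M
[CrO4^2-] = s = 6.11 x 10^-5 M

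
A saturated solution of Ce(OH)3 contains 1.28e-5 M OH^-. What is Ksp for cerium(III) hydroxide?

Ce(OH)3(s) ⇌ Ce^3+(aq) + 3 OH^-(aq)
Stoichiometry gives [Ce^3+] = (1/3)[OH^-] = 4.267 × 10^-6 M.
Ksp = [Ce^3+][OH^-]^3
Ksp = 4.267 × 10^-6 × (1.28 × 10^-5)^3 = 8.95 x 10^-21

Ksp ≈ 8.95 × 10^-21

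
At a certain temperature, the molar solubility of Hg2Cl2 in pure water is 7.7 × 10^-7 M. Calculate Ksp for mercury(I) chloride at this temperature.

Hg2Cl2(s) <=> Hg2^2+(aq) + 2 Cl^-(aq)
For each mole of Hg2Cl2 that dissolves: [Hg2^2+] = s, [Cl^-] = 2s.
Ksp = [Hg2^2+][Cl^-]^2
Ksp = s(2s)^2 = 4s^3
With s = 7.7 × 10^-7: Ksp = 1.8 × 10^-18

1.8e-18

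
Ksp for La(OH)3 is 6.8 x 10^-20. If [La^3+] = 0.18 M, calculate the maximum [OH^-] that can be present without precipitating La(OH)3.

La(OH)3(s) ⇌ La^3+ + 3 OH^-
Ksp = [La^3+][OH^-]^3
Precipitation begins when Q = Ksp. With [La^3+] = 0.18 M:
6.8 x 10^-20 = (0.18) × [OH^-]^3
[OH^-] = (6.8 x 10^-20 / 1.8 × 10^-1)^(1/3) = 7.2 × 10^-7 M

[OH^-] ≈ 7.2 × 10^-7 M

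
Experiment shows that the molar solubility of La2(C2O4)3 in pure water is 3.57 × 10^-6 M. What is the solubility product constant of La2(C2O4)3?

La2(C2O4)3(s) <=> 2 La^3+ + 3 C2O4^2-
With molar solubility s: [La^3+] = 2s, [C2O4^2-] = 3s.
Ksp = [La^3+]^2[C2O4^2-]^3
So Ksp = (2s)^2 × (3s)^3 = 108s^5
With s = 3.57 × 10^-6: Ksp = 6.26 × 10^-26

Ksp = 6.26 x 10^-26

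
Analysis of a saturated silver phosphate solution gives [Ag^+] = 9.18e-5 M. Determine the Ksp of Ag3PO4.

Ag3PO4(s) ⇌ 3 Ag^+ + PO4^3-
Stoichiometry gives [PO4^3-] = (1/3)[Ag^+] = 3.060 × 10^-5 M.
Ksp = [Ag^+]^3[PO4^3-]
Ksp = (9.18 x 10^-5)^3 × 3.060 x 10^-5 = 2.37 x 10^-17

2.37e-17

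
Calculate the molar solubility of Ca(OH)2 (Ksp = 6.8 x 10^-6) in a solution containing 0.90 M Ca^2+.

Ca(OH)2(s) ⇌ Ca^2+ + 2 OH^-
Ksp = [Ca^2+][OH^-]^2
Let s be the molar solubility in this solution. [Ca^2+] = 0.90 + s ≈ 0.90, [OH^-] = 2s (since the Ca^2+ already present dominates).
Ksp ≈ 0.90 × (2s)^2
s = 1.4 x 10^-3 M
Check: s = 1.4 × 10^-3 ≪ 0.90, so the approximation is valid.

s ≈ 1.4 × 10^-3 M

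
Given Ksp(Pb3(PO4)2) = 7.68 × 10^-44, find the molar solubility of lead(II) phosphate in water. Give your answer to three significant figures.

9.34 × 10^-10 M

Pb3(PO4)2(s) <=> 3 Pb^2+(aq) + 2 PO4^3-(aq)
Ksp = [Pb^2+]^3[PO4^3-]^2
For each mole of Pb3(PO4)2 that dissolves: [Pb^2+] = 3s, [PO4^3-] = 2s.
Substituting: Ksp = (3s)^3(2s)^2 = 108s^5
s = (7.68 × 10^-44 / 108)^(1/5) = 9.34 × 10^-10 M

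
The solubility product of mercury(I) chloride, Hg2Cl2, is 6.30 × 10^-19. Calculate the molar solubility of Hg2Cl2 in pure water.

s ≈ 5.40 × 10^-7 M

Hg2Cl2(s) ⇌ Hg2^2+(aq) + 2 Cl^-(aq)
Ksp = [Hg2^2+][Cl^-]^2
For each mole of Hg2Cl2 that dissolves: [Hg2^2+] = s, [Cl^-] = 2s.
Ksp = s(2s)^2 = 4s^3
s = (6.30 × 10^-19 / 4)^(1/3) = 5.40 x 10^-7 M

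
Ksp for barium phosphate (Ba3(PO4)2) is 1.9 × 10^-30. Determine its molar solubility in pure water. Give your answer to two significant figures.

Ba3(PO4)2(s) ⇌ 3 Ba^2+(aq) + 2 PO4^3-(aq)
Ksp = [Ba^2+]^3[PO4^3-]^2
Let s = molar solubility. Then [Ba^2+] = 3s and [PO4^3-] = 2s.
So Ksp = (3s)^3 × (2s)^2 = 108s^5
s^5 = 1.9 × 10^-30 / 108, so s = 4.5 × 10^-7 M

s ≈ 4.5 × 10^-7 M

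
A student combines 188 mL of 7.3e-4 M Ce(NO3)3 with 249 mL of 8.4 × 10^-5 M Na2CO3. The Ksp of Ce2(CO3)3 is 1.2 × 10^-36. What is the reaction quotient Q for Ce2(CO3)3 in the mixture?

Total volume = 188 + 249 = 437 mL.
[Ce^3+] = 7.3 x 10^-4 × (188/437) = 3.14 × 10^-4 M
[CO3^2-] = 8.4 × 10^-5 × (249/437) = 4.79 × 10^-5 M
Ce2(CO3)3(s) ⇌ 2 Ce^3+(aq) + 3 CO3^2-(aq), so Q = [Ce^3+]^2[CO3^2-]^3
Q = (3.14 × 10^-4)^2(4.79 x 10^-5)^3 = 1.1 × 10^-20
Q > Ksp, so Ce2(CO3)3 will precipitate.

Q ≈ 1.1e-20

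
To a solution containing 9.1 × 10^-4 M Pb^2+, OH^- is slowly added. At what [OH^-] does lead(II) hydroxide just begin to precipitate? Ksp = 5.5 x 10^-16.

[OH^-] ≈ 7.8 x 10^-7 M

Pb(OH)2(s) ⇌ Pb^2+(aq) + 2 OH^-(aq)
Ksp = [Pb^2+][OH^-]^2
Precipitation begins when Q = Ksp. With [Pb^2+] = 9.1 × 10^-4 M:
5.5 x 10^-16 = (9.1 × 10^-4) × [OH^-]^2
[OH^-] = (5.5 x 10^-16 / 9.1 × 10^-4)^(1/2) = 7.8 x 10^-7 M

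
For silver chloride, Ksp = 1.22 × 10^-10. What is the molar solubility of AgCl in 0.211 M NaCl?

AgCl(s) ⇌ Ag^+ + Cl^-
Ksp = [Ag^+][Cl^-]
Let s = moles of AgCl that dissolve per litre. [Ag^+] = s, [Cl^-] = 0.211 + s ≈ 0.211 (common-ion effect: Cl^- is already 0.211 M).
Ksp ≈ s × 0.211
s = 5.78 × 10^-10 M
Check: s = 5.8 × 10^-10 ≪ 0.211, so the approximation is valid.

s ≈ 5.78 × 10^-10 M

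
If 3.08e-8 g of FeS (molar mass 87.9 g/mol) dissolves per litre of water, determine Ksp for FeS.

Molar solubility s = (3.08 x 10^-8 g/L) / (87.9 g/mol) = 3.504 × 10^-10 M.
FeS(s) ⇌ Fe^2+ + S^2-
Let s = molar solubility. Then [Fe^2+] = s and [S^2-] = s.
Ksp = [Fe^2+][S^2-]
Ksp = s × s = s^2
With s = 3.504 × 10^-10: Ksp = 1.23 × 10^-19

1.23 × 10^-19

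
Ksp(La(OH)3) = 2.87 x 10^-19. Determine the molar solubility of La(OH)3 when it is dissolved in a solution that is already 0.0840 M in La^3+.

La(OH)3(s) ⇌ La^3+(aq) + 3 OH^-(aq)
Ksp = [La^3+][OH^-]^3
If s mol/L dissolves here, [La^3+] = 0.0840 + s ≈ 0.0840, [OH^-] = 3s (common-ion effect: La^3+ is already 0.0840 M).
Ksp ≈ 0.0840 × (3s)^3
s = 5.02 x 10^-7 M
Check: s = 5.0 × 10^-7 ≪ 0.0840, so the approximation is valid.

s ≈ 5.02 x 10^-7 M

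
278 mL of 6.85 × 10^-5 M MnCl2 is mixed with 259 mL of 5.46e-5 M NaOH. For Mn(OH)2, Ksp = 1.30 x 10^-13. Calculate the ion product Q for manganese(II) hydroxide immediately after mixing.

Total volume = 278 + 259 = 537 mL.
[Mn^2+] = 6.85 × 10^-5 × (278/537) = 3.546 × 10^-5 M
[OH^-] = 5.46 × 10^-5 × (259/537) = 2.633 × 10^-5 M
Mn(OH)2(s) ⇌ Mn^2+ + 2 OH^-, so Q = [Mn^2+][OH^-]^2
Q = (3.546 × 10^-5)(2.633 × 10^-5)^2 = 2.46 x 10^-14
Q < Ksp, so no precipitate of Mn(OH)2 forms.

Q ≈ 2.46 × 10^-14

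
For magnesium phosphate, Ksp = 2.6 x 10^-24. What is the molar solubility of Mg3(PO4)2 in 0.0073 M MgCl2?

Mg3(PO4)2(s) ⇌ 3 Mg^2+(aq) + 2 PO4^3-(aq)
Ksp = [Mg^2+]^3[PO4^3-]^2
If s mol/L dissolves here, [Mg^2+] = 0.0073 + 3s ≈ 0.0073, [PO4^3-] = 2s (Ksp is small, so little additional dissolves).
Ksp ≈ (0.0073)^3 × (2s)^2
s = 1.3 × 10^-9 M
Check: 3s = 3.9 × 10^-9 ≪ 0.0073, so the approximation is valid.

1.3 x 10^-9 M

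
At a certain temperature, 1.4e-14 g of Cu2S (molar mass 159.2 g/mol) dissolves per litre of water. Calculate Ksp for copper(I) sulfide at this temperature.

Ksp ≈ 2.7 × 10^-48

Molar solubility s = (1.4 x 10^-14 g/L) / (159.2 g/mol) = 8.79 × 10^-17 M.
Cu2S(s) <=> 2 Cu^+ + S^2-
With molar solubility s: [Cu^+] = 2s, [S^2-] = s.
Ksp = [Cu^+]^2[S^2-]
Substituting: Ksp = (2s)^2s = 4s^3
With s = 8.79 × 10^-17: Ksp = 2.7 x 10^-48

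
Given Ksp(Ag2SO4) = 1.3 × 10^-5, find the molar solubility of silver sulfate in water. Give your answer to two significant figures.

s ≈ 1.5 × 10^-2 M

Ag2SO4(s) <=> 2 Ag^+(aq) + SO4^2-(aq)
Ksp = [Ag^+]^2[SO4^2-]
If s mol/L of Ag2SO4 dissolves, [Ag^+] = 2s and [SO4^2-] = s.
So Ksp = (2s)^2 × s = 4s^3
s = (1.3 × 10^-5 / 4)^(1/3) = 1.5 × 10^-2 M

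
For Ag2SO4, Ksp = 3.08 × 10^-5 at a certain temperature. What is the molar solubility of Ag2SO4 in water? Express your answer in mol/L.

Ag2SO4(s) ⇌ 2 Ag^+ + SO4^2-
Ksp = [Ag^+]^2[SO4^2-]
If s mol/L of Ag2SO4 dissolves, [Ag^+] = 2s and [SO4^2-] = s.
So Ksp = (2s)^2 × s = 4s^3
Solving, s = (3.08 × 10^-5/4)^(1/3) = 1.97 × 10^-2 M

s ≈ 1.97e-2 M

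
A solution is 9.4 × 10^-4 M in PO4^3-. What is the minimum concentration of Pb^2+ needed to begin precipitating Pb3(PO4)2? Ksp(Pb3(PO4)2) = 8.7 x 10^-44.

[Pb^2+] = 4.6e-13 M

Pb3(PO4)2(s) ⇌ 3 Pb^2+(aq) + 2 PO4^3-(aq)
Ksp = [Pb^2+]^3[PO4^3-]^2
Precipitation begins when Q = Ksp. With [PO4^3-] = 9.4 × 10^-4 M:
8.7 x 10^-44 = (9.4 × 10^-4)^2 × [Pb^2+]^3
[Pb^2+] = (8.7 x 10^-44 / 8.84 x 10^-7)^(1/3) = 4.6 × 10^-13 M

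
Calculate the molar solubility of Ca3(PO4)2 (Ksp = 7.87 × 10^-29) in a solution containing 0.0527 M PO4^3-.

Ca3(PO4)2(s) <=> 3 Ca^2+(aq) + 2 PO4^3-(aq)
Ksp = [Ca^2+]^3[PO4^3-]^2
Let s = moles of Ca3(PO4)2 that dissolve per litre. [Ca^2+] = 3s, [PO4^3-] = 0.0527 + 2s ≈ 0.0527 (Ksp is small, so little additional dissolves).
Ksp ≈ (3s)^3 × (0.0527)^2
s = 1.02 × 10^-9 M
Check: 2s = 2.0 x 10^-9 ≪ 0.0527, so the approximation is valid.

1.02e-9 M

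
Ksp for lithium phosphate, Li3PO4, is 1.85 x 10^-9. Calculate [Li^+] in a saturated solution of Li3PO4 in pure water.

Li3PO4(s) ⇌ 3 Li^+ + PO4^3-
Ksp = [Li^+]^3[PO4^3-]
Let s = molar solubility. Then [Li^+] = 3s and [PO4^3-] = s.
So Ksp = (3s)^3 × s = 27s^4
s = (1.85 x 10^-9 / 27)^(1/4) = 2.877 × 10^-3 M
[Li^+] = 3s = 8.63 x 10^-3 M

8.63 × 10^-3 M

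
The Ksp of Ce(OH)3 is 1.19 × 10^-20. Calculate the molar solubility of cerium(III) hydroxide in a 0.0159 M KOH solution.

Ce(OH)3(s) ⇌ Ce^3+ + 3 OH^-
Ksp = [Ce^3+][OH^-]^3
If s mol/L dissolves here, [Ce^3+] = s, [OH^-] = 0.0159 + 3s ≈ 0.0159 (since OH^- from KOH dominates).
Ksp ≈ s × (0.0159)^3
s = 2.96 × 10^-15 M
Check: 3s = 8.9 × 10^-15 ≪ 0.0159, so the approximation is valid.

2.96e-15 M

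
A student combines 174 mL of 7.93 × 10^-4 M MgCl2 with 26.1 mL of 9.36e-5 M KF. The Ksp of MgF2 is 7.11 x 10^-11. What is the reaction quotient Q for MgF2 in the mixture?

Total volume = 174 + 26.1 = 200.1 mL.
[Mg^2+] = 7.93 × 10^-4 × (174/200.1) = 6.896 × 10^-4 M
[F^-] = 9.36 × 10^-5 × (26.1/200.1) = 1.221 x 10^-5 M
MgF2(s) ⇌ Mg^2+(aq) + 2 F^-(aq), so Q = [Mg^2+][F^-]^2
Q = (6.896 × 10^-4)(1.221 × 10^-5)^2 = 1.03 × 10^-13
Q < Ksp, so no precipitate of MgF2 forms.

Q = 1.03 × 10^-13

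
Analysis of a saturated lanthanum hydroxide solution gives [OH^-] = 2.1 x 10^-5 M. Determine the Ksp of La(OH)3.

6.5 x 10^-20

La(OH)3(s) ⇌ La^3+ + 3 OH^-
Stoichiometry gives [La^3+] = (1/3)[OH^-] = 7.00 × 10^-6 M.
Ksp = [La^3+][OH^-]^3
Ksp = 7.00 × 10^-6 × (2.1 × 10^-5)^3 = 6.5 x 10^-20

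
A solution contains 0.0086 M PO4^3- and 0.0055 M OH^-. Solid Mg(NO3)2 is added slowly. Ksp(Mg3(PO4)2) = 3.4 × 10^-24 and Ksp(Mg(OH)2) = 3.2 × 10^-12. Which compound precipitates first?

Mg(OH)2

Each salt begins to precipitate when Q = Ksp, i.e. when [Mg^2+] reaches its threshold.
For Mg3(PO4)2: 3.4 × 10^-24 = (0.0086)^2 × [Mg^2+]^3  ⇒  [Mg^2+] = 3.6 × 10^-7 M.
For Mg(OH)2: 3.2 × 10^-12 = (0.0055)^2 × [Mg^2+]  ⇒  [Mg^2+] = 1.1 x 10^-7 M.
The salt with the lower threshold [Mg^2+] precipitates first: Mg(OH)2.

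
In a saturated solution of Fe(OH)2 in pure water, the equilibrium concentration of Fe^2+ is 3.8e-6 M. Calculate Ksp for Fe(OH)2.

Ksp = 2.2e-16

Fe(OH)2(s) ⇌ Fe^2+(aq) + 2 OH^-(aq)
Stoichiometry gives [OH^-] = (2/1)[Fe^2+] = 7.60 x 10^-6 M.
Ksp = [Fe^2+][OH^-]^2
Ksp = 3.8 x 10^-6 × (7.60 × 10^-6)^2 = 2.2 × 10^-16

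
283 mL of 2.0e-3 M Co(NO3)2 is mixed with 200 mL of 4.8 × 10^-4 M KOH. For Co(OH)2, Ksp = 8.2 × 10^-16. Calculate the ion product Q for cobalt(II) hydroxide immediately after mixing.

4.6e-11

Total volume = 283 + 200 = 483 mL.
[Co^2+] = 2.0 × 10^-3 × (283/483) = 1.17 × 10^-3 M
[OH^-] = 4.8 × 10^-4 × (200/483) = 1.99 × 10^-4 M
Co(OH)2(s) ⇌ Co^2+(aq) + 2 OH^-(aq), so Q = [Co^2+][OH^-]^2
Q = (1.17 x 10^-3)(1.99 × 10^-4)^2 = 4.6 × 10^-11
Q > Ksp, so Co(OH)2 will precipitate.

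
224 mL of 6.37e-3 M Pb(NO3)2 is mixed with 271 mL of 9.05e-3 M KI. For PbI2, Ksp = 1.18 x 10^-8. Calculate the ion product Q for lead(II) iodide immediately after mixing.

7.08e-8

Total volume = 224 + 271 = 495 mL.
[Pb^2+] = 6.37 x 10^-3 × (224/495) = 2.883 × 10^-3 M
[I^-] = 9.05 x 10^-3 × (271/495) = 4.955 × 10^-3 M
PbI2(s) <=> Pb^2+(aq) + 2 I^-(aq), so Q = [Pb^2+][I^-]^2
Q = (2.883 × 10^-3)(4.955 × 10^-3)^2 = 7.08 × 10^-8
Q > Ksp, so PbI2 will precipitate.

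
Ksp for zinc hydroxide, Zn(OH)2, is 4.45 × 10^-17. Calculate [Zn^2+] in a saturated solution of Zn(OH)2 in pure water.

Zn(OH)2(s) <=> Zn^2+ + 2 OH^-
Ksp = [Zn^2+][OH^-]^2
With molar solubility s: [Zn^2+] = s, [OH^-] = 2s.
Ksp = s(2s)^2 = 4s^3
s = (4.45 × 10^-17 / 4)^(1/3) = 2.232 × 10^-6 M
[Zn^2+] = s = 2.23 x 10^-6 M

[Zn^2+] = 2.23 × 10^-6 M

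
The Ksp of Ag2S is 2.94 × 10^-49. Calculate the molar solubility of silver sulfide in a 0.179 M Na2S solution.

Ag2S(s) ⇌ 2 Ag^+(aq) + S^2-(aq)
Ksp = [Ag^+]^2[S^2-]
Let s = moles of Ag2S that dissolve per litre. [Ag^+] = 2s, [S^2-] = 0.179 + s ≈ 0.179 (common-ion effect: S^2- is already 0.179 M).
Ksp ≈ (2s)^2 × 0.179
s = 6.41 x 10^-25 M
Check: s = 6.4 × 10^-25 ≪ 0.179, so the approximation is valid.

s = 6.41e-25 M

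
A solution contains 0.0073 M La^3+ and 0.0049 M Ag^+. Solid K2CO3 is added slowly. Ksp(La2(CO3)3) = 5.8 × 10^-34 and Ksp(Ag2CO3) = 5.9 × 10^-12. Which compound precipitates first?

Each salt begins to precipitate when Q = Ksp, i.e. when [CO3^2-] reaches its threshold.
For La2(CO3)3: 5.8 × 10^-34 = (0.0073)^2 × [CO3^2-]^3  ⇒  [CO3^2-] = 2.2 x 10^-10 M.
For Ag2CO3: 5.9 × 10^-12 = (0.0049)^2 × [CO3^2-]  ⇒  [CO3^2-] = 2.5 × 10^-7 M.
The salt with the lower threshold [CO3^2-] precipitates first: La2(CO3)3.

La2(CO3)3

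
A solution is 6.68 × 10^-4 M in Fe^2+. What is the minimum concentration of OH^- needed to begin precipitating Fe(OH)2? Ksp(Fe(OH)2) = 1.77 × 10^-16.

Fe(OH)2(s) ⇌ Fe^2+(aq) + 2 OH^-(aq)
Ksp = [Fe^2+][OH^-]^2
Precipitation begins when Q = Ksp. With [Fe^2+] = 6.68 × 10^-4 M:
1.77 × 10^-16 = (6.68 × 10^-4) × [OH^-]^2
[OH^-] = (1.77 × 10^-16 / 6.68 × 10^-4)^(1/2) = 5.15 × 10^-7 M

[OH^-] = 5.15 × 10^-7 M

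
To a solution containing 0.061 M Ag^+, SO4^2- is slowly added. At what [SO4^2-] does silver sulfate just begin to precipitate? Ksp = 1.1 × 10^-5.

[SO4^2-] ≈ 3.0 x 10^-3 M

Ag2SO4(s) ⇌ 2 Ag^+(aq) + SO4^2-(aq)
Ksp = [Ag^+]^2[SO4^2-]
Precipitation begins when Q = Ksp. With [Ag^+] = 0.061 M:
1.1 × 10^-5 = (0.061)^2 × [SO4^2-]
[SO4^2-] = (1.1 × 10^-5 / 3.72 x 10^-3) = 3.0 x 10^-3 M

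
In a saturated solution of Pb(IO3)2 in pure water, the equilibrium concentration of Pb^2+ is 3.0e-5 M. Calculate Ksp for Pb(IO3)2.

Ksp = 1.1 × 10^-13

Pb(IO3)2(s) <=> Pb^2+(aq) + 2 IO3^-(aq)
Stoichiometry gives [IO3^-] = (2/1)[Pb^2+] = 6.00 × 10^-5 M.
Ksp = [Pb^2+][IO3^-]^2
Ksp = 3.0 × 10^-5 × (6.00 x 10^-5)^2 = 1.1 × 10^-13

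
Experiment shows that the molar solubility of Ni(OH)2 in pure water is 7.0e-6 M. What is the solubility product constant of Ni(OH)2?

Ksp ≈ 1.4 × 10^-15

Ni(OH)2(s) <=> Ni^2+(aq) + 2 OH^-(aq)
If s mol/L of Ni(OH)2 dissolves, [Ni^2+] = s and [OH^-] = 2s.
Ksp = [Ni^2+][OH^-]^2
Ksp = s(2s)^2 = 4s^3
With s = 7.0 x 10^-6: Ksp = 1.4 × 10^-15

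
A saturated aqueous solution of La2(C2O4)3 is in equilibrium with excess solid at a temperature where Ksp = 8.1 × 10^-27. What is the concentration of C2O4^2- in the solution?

La2(C2O4)3(s) <=> 2 La^3+(aq) + 3 C2O4^2-(aq)
Ksp = [La^3+]^2[C2O4^2-]^3
Let s = molar solubility. Then [La^3+] = 2s and [C2O4^2-] = 3s.
So Ksp = (2s)^2 × (3s)^3 = 108s^5
Solving, s = (8.1 × 10^-27/108)^(1/5) = 2.37 × 10^-6 M
[C2O4^2-] = 3s = 7.1 × 10^-6 M

7.1e-6 M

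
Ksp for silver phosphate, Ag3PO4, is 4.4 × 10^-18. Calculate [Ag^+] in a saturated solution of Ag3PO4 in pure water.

6.0e-5 M

Ag3PO4(s) ⇌ 3 Ag^+(aq) + PO4^3-(aq)
Ksp = [Ag^+]^3[PO4^3-]
For each mole of Ag3PO4 that dissolves: [Ag^+] = 3s, [PO4^3-] = s.
Substituting: Ksp = (3s)^3s = 27s^4
s = (4.4 × 10^-18 / 27)^(1/4) = 2.01 × 10^-5 M
[Ag^+] = 3s = 6.0 × 10^-5 M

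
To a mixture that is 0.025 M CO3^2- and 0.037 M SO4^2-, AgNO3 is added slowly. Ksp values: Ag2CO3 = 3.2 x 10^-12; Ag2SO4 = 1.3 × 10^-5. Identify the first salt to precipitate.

Ag2CO3

Precipitation of each salt starts when its ion product equals its Ksp.
For Ag2CO3: 3.2 x 10^-12 = 0.025 × [Ag^+]^2  ⇒  [Ag^+] = 1.1 x 10^-5 M.
For Ag2SO4: 1.3 × 10^-5 = 0.037 × [Ag^+]^2  ⇒  [Ag^+] = 1.9 × 10^-2 M.
The salt with the lower threshold [Ag^+] precipitates first: Ag2CO3.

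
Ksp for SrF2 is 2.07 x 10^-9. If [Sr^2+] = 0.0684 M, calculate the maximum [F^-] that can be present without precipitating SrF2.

SrF2(s) <=> Sr^2+(aq) + 2 F^-(aq)
Ksp = [Sr^2+][F^-]^2
Precipitation begins when Q = Ksp. With [Sr^2+] = 0.0684 M:
2.07 x 10^-9 = (0.0684) × [F^-]^2
[F^-] = (2.07 x 10^-9 / 6.84 × 10^-2)^(1/2) = 1.74 x 10^-4 M

1.74 × 10^-4 M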